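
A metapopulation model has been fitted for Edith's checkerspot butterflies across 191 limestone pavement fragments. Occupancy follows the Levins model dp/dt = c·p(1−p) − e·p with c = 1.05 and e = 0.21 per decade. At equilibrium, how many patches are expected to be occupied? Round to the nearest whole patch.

p* = 1 − e/c = 1 − 0.21/1.05 = 0.8000.
Expected occupied patches = N × p* = 191 × 0.8000 = 152.80 ≈ 153.

153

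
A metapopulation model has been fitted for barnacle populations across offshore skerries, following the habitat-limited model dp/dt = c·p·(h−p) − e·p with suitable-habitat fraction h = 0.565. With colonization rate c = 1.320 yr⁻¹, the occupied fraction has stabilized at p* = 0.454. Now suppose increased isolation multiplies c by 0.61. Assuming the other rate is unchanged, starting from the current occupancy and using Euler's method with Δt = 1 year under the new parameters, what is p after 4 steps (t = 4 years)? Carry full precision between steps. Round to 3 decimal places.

0.396

Balance c(h−p*) = e gives e = 1.320×(0.565 − 0.45400) = 0.14652.
Starting from p₀ = 0.45400; update p ← p + (dp/dt)·Δt with the new parameters.
t = 1: p = 0.45400 + (-0.02594) = 0.42806
t = 2: p = 0.42806 + (-0.01552) = 0.41254
t = 3: p = 0.41254 + (-0.00980) = 0.40274
t = 4: p = 0.40274 + (-0.00639) = 0.39635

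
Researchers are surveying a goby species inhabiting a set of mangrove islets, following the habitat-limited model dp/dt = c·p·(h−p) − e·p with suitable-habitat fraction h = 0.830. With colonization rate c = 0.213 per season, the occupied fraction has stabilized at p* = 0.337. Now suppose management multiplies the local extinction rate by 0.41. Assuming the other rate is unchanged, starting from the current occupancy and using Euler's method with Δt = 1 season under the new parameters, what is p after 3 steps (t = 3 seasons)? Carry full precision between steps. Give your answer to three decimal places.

Balance c(h−p*) = e gives e = 0.213×(0.83 − 0.33700) = 0.10501.
Starting from p₀ = 0.33700; update p ← p + (dp/dt)·Δt with the new parameters.
p: 0.33700 → 0.35788  (Δp = +0.02088)
p: 0.35788 → 0.37846  (Δp = +0.02058)
p: 0.37846 → 0.39857  (Δp = +0.02011)

0.399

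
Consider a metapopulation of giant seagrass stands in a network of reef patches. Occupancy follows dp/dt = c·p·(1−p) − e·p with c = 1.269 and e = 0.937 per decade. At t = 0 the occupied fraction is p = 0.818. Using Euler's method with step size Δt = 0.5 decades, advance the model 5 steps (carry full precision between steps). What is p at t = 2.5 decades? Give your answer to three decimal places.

0.336

Update rule: p ← p + [c·p·(1−p) − e·p]·Δt with Δt = 0.5.
step 1: Δp = -0.28877, p = 0.52923
step 2: Δp = -0.08986, p = 0.43937
step 3: Δp = -0.04955, p = 0.38982
step 4: Δp = -0.03171, p = 0.35811
step 5: Δp = -0.02192, p = 0.33619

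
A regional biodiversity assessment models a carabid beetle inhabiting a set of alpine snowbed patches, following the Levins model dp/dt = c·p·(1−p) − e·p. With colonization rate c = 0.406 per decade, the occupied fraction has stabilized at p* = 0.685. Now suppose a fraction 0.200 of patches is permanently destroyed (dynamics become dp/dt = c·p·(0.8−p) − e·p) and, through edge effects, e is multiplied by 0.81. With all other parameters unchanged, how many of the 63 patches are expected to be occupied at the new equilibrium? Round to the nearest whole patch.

34

Balance c(1−p*) = e gives e = 0.406×(1 − 0.68500) = 0.12789.
New p* = 0.8 − e/c = 0.8 − 0.10359/0.40600 = 0.54485.
Expected occupied = 63 × 0.54485 = 34.33 ≈ 34.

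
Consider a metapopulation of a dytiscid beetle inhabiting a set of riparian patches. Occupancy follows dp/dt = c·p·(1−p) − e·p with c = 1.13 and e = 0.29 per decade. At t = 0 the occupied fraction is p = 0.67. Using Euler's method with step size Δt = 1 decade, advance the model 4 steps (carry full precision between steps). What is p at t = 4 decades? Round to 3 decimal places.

Update rule: p ← p + [c·p·(1−p) − e·p]·Δt with Δt = 1.
  1  |  dp/dt·Δt = +0.055543  |  p_1 = 0.725543
  2  |  dp/dt·Δt = +0.014610  |  p_2 = 0.740153
  3  |  dp/dt·Δt = +0.002685  |  p_3 = 0.742838
  4  |  dp/dt·Δt = +0.000441  |  p_4 = 0.743278

0.743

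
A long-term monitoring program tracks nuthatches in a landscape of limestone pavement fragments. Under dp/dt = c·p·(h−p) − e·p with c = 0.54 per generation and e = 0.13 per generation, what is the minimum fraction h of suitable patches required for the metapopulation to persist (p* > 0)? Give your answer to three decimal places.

0.241

p* = h − e/c is positive only when h > e/c.
h_min = e/c = 0.13/0.54 = 0.2407.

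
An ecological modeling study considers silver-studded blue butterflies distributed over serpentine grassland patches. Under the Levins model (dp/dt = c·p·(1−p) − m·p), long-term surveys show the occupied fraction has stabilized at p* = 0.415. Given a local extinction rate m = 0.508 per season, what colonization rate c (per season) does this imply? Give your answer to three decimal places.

0.868

At equilibrium c(1−p*) = m, so c = m/(1−p*).
c = 0.508/(1 − 0.415) = 0.508/0.5850 = 0.8684.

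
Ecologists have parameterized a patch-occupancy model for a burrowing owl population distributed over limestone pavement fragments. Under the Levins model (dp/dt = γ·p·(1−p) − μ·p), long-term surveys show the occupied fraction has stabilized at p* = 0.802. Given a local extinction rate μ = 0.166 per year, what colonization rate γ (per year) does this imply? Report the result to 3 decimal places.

At equilibrium γ(1−p*) = μ, so γ = μ/(1−p*).
γ = 0.166/(1 − 0.802) = 0.166/0.1980 = 0.8384.

0.838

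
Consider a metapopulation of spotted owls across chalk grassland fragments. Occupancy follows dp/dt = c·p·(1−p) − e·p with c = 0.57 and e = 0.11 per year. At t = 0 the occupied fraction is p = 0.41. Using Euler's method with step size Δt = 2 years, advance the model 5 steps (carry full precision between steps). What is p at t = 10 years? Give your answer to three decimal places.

0.807

Update rule: p ← p + [c·p·(1−p) − e·p]·Δt with Δt = 2.
t = 2: p = 0.41000 + (+0.18557) = 0.59557
t = 4: p = 0.59557 + (+0.14356) = 0.73913
t = 6: p = 0.73913 + (+0.05720) = 0.79633
t = 8: p = 0.79633 + (+0.00970) = 0.80603
t = 10: p = 0.80603 + (+0.00091) = 0.80694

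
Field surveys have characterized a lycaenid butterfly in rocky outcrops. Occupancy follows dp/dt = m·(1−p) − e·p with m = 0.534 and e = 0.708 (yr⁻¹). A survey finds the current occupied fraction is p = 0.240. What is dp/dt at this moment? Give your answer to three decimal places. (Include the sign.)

0.236

Colonization term: m·(1−p) = 0.534×0.7600 = 0.40584.
Extinction term: e·p = 0.16992.
dp/dt = 0.40584 − 0.16992 = 0.23592.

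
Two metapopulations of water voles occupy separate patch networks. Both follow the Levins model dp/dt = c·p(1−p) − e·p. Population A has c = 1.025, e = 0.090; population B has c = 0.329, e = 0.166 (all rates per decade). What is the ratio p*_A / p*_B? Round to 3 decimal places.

1.841

A: p*_A = 1 − 0.090/1.025 = 0.9122.
B: p*_B = 1 − 0.166/0.329 = 0.4954.
p*_A / p*_B = 0.9122/0.4954 = 1.8412.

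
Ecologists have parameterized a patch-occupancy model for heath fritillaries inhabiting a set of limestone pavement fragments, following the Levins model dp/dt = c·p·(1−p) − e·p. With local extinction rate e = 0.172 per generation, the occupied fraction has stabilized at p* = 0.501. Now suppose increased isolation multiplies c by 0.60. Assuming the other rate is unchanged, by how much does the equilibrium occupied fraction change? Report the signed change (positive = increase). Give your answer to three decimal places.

-0.333

Balance c(1−p*) = e gives c = e/(1 − 0.50100) = 0.172/0.49900 = 0.34469.
New p* = 1 − e/c = 1 − 0.17200/0.20681 = 0.16832.
Δp* = 0.16832 − 0.50100 = -0.33268.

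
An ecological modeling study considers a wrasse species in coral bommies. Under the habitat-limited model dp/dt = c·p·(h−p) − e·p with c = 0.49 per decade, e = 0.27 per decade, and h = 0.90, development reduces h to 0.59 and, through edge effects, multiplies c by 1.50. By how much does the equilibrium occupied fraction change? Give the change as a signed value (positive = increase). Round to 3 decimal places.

Before: p* = h − e/c = 0.90 − 0.27/0.49 = 0.90 − 0.5510 = 0.3490.
After: c = 0.735, e = 0.27, h = 0.59; p* = 0.59 − 0.27/0.735 = 0.2227.
Δp* = 0.2227 − 0.3490 = -0.1263.

-0.126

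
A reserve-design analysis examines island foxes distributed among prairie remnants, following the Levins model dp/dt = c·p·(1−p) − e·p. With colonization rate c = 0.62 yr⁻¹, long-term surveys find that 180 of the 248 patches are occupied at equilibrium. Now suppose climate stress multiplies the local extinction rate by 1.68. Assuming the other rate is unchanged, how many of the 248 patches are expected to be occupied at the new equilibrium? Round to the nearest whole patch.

Observed p* = 180/248 = 0.72581.
Balance c(1−p*) = e gives e = 0.62×(1 − 0.72581) = 0.17000.
New p* = 1 − e/c = 1 − 0.28560/0.62000 = 0.53935.
Expected occupied = 248 × 0.53935 = 133.76 ≈ 134.

134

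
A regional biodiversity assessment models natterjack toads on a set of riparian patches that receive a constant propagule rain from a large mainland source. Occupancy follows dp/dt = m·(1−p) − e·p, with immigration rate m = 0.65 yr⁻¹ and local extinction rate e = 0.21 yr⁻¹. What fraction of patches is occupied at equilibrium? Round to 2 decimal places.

0.76

Setting dp/dt = 0: m − m·p* = e·p*, so m = (m+e)·p*.
p* = m/(m+e) = 0.65/(0.65+0.21) = 0.65/0.8600 = 0.7558.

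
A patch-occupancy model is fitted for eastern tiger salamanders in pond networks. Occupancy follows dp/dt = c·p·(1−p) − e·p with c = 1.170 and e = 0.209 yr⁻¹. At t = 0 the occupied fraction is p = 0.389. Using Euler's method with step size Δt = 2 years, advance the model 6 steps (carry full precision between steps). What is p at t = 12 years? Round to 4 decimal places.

0.8444

Update rule: p ← p + [c·p·(1−p) − e·p]·Δt with Δt = 2.
step 1: Δp = +0.39357, p = 0.78257
step 2: Δp = +0.07105, p = 0.85362
step 3: Δp = -0.06442, p = 0.78920
step 4: Δp = +0.05941, p = 0.84861
step 5: Δp = -0.05409, p = 0.79452
step 6: Δp = +0.04992, p = 0.84444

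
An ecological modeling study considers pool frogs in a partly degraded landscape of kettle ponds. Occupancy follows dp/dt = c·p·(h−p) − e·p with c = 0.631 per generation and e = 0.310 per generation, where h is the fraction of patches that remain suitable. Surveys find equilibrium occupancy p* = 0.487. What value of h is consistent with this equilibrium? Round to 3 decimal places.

0.978

At equilibrium c(h−p*) = e, so h = p* + e/c.
h = 0.487 + 0.310/0.631 = 0.487 + 0.4913 = 0.9783.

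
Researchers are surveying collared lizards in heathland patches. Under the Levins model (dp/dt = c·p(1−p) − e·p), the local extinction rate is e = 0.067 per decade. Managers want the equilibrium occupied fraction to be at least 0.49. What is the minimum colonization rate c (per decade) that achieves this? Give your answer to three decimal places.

0.131

p* = 1 − e/c ≥ 0.49 requires e/c ≤ 0.5100, i.e. c ≥ e/0.5100.
c_min = 0.067/0.5100 = 0.1314.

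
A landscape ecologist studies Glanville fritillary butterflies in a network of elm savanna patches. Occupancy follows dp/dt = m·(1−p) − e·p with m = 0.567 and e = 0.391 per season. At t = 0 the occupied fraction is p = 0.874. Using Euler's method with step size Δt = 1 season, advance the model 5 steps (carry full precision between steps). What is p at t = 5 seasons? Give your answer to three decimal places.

0.592

Update rule: p ← p + [m·(1−p) − e·p]·Δt with Δt = 1.
p: 0.87400 → 0.60371  (Δp = -0.27029)
p: 0.60371 → 0.59236  (Δp = -0.01135)
p: 0.59236 → 0.59188  (Δp = -0.00048)
p: 0.59188 → 0.59186  (Δp = -0.00002)
p: 0.59186 → 0.59186  (Δp = -0.00000)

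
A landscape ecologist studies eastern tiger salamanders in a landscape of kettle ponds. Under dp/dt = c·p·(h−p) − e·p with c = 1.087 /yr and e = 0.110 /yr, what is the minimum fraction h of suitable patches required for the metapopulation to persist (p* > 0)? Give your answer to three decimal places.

p* = h − e/c is positive only when h > e/c.
h_min = e/c = 0.110/1.087 = 0.1012.

0.101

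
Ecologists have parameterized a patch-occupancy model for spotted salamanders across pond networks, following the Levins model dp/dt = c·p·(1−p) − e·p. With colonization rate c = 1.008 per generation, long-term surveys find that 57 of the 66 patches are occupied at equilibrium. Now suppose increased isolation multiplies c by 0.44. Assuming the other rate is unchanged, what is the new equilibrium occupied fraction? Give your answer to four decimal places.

0.6901

Observed p* = 57/66 = 0.86364.
Balance c(1−p*) = e gives e = 1.008×(1 − 0.86364) = 0.13745.
New p* = 1 − e/c = 1 − 0.13745/0.44352 = 0.69009.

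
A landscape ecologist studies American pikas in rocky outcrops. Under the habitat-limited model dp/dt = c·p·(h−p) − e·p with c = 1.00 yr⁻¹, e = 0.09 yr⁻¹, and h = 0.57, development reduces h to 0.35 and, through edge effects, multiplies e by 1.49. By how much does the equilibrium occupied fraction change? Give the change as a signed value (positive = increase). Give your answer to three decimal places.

-0.264

Before: p* = h − e/c = 0.57 − 0.09/1.00 = 0.57 − 0.0900 = 0.4800.
After: c = 1, e = 0.1341, h = 0.35; p* = 0.35 − 0.1341/1 = 0.2159.
Δp* = 0.2159 − 0.4800 = -0.2641.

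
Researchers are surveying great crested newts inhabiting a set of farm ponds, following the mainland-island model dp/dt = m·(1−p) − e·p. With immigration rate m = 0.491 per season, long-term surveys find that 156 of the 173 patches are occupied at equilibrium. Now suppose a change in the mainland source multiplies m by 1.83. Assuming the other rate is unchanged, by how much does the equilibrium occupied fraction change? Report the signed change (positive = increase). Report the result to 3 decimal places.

0.042

Observed p* = 156/173 = 0.90173.
Balance m(1−p*) = e·p* gives e = m(1−p*)/p* = 0.491×0.09827/0.90173 = 0.05351.
New p* = m/(m+e) = 0.89853/(0.89853+0.05351) = 0.94379.
Δp* = 0.94379 − 0.90173 = +0.04206.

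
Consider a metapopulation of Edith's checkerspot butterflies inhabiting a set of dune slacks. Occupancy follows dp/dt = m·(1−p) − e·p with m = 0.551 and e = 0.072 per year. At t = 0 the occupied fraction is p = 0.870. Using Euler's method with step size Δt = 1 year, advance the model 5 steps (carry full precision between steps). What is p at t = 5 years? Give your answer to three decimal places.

Update rule: p ← p + [m·(1−p) − e·p]·Δt with Δt = 1.
step 1: Δp = +0.00899, p = 0.87899
step 2: Δp = +0.00339, p = 0.88238
step 3: Δp = +0.00128, p = 0.88366
step 4: Δp = +0.00048, p = 0.88414
step 5: Δp = +0.00018, p = 0.88432

0.884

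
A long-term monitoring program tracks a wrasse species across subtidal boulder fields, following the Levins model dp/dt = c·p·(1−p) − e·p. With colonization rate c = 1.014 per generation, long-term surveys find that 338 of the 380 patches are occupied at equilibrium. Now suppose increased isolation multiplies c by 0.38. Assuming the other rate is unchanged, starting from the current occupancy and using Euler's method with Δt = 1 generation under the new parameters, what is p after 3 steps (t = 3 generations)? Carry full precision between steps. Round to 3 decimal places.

0.765

Observed p* = 338/380 = 0.88947.
Balance c(1−p*) = e gives e = 1.014×(1 − 0.88947) = 0.11207.
Starting from p₀ = 0.88947; update p ← p + (dp/dt)·Δt with the new parameters.
p: 0.88947 → 0.82767  (Δp = -0.06181)
p: 0.82767 → 0.78987  (Δp = -0.03780)
p: 0.78987 → 0.76530  (Δp = -0.02457)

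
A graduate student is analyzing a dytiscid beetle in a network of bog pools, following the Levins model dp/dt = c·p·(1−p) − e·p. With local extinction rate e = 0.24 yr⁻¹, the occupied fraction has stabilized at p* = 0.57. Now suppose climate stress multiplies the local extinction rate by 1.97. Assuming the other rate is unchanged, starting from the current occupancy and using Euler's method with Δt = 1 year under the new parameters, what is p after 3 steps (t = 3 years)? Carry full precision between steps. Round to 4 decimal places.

0.3237

Balance c(1−p*) = e gives c = e/(1 − 0.57000) = 0.24/0.43000 = 0.55814.
Starting from p₀ = 0.57000; update p ← p + (dp/dt)·Δt with the new parameters.
step 1: Δp = -0.13270, p = 0.43730
step 2: Δp = -0.06942, p = 0.36789
step 3: Δp = -0.04414, p = 0.32374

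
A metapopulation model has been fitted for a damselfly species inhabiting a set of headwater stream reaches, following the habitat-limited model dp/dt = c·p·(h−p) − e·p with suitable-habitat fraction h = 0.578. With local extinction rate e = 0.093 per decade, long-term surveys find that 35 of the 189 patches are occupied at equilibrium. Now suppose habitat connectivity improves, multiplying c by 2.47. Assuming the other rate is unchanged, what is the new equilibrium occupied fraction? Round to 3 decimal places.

0.419

Observed p* = 35/189 = 0.18519.
Balance c(h−p*) = e gives c = e/(0.578 − 0.18519) = 0.093/0.39281 = 0.23676.
New p* = 0.578 − e/c = 0.578 − 0.09300/0.58480 = 0.41897.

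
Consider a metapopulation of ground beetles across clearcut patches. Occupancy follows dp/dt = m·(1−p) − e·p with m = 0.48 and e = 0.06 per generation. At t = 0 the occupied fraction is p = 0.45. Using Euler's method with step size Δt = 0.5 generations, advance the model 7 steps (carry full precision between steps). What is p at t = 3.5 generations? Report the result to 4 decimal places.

Update rule: p ← p + [m·(1−p) − e·p]·Δt with Δt = 0.5.
  1  |  dp/dt·Δt = +0.118500  |  p_1 = 0.568500
  2  |  dp/dt·Δt = +0.086505  |  p_2 = 0.655005
  3  |  dp/dt·Δt = +0.063149  |  p_3 = 0.718154
  4  |  dp/dt·Δt = +0.046099  |  p_4 = 0.764252
  5  |  dp/dt·Δt = +0.033652  |  p_5 = 0.797904
  6  |  dp/dt·Δt = +0.024566  |  p_6 = 0.822470
  7  |  dp/dt·Δt = +0.017933  |  p_7 = 0.840403

0.8404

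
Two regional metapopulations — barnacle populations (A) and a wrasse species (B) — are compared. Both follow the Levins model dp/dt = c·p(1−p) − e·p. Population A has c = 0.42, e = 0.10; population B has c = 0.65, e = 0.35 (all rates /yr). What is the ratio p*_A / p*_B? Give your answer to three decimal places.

A: p*_A = 1 − 0.10/0.42 = 0.7619.
B: p*_B = 1 − 0.35/0.65 = 0.4615.
p*_A / p*_B = 0.7619/0.4615 = 1.6508.

1.651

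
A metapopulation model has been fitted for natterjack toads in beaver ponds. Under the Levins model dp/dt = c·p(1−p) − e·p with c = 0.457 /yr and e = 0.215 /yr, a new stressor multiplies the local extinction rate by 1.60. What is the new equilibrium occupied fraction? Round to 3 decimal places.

Before: p* = 1 − 0.215/0.457 = 0.5295.
After the change, c = 0.457, e = 0.344, so p* = 1 − 0.344/0.457 = 0.2473.

0.247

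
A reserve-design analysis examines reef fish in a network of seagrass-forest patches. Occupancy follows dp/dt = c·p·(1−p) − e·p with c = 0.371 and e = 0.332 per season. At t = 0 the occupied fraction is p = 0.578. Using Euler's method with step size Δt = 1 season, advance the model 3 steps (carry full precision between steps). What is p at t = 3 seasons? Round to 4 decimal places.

Update rule: p ← p + [c·p·(1−p) − e·p]·Δt with Δt = 1.
t = 1: p = 0.57800 + (-0.10140) = 0.47660
t = 2: p = 0.47660 + (-0.06568) = 0.41091
t = 3: p = 0.41091 + (-0.04662) = 0.36430

0.3643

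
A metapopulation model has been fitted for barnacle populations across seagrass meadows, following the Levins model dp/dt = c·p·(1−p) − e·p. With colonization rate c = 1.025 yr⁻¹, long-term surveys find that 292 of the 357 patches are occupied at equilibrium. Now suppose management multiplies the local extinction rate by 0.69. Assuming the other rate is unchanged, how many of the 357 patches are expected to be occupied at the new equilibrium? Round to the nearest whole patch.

Observed p* = 292/357 = 0.81793.
Balance c(1−p*) = e gives e = 1.025×(1 − 0.81793) = 0.18662.
New p* = 1 − e/c = 1 − 0.12877/1.02500 = 0.87437.
Expected occupied = 357 × 0.87437 = 312.15 ≈ 312.

312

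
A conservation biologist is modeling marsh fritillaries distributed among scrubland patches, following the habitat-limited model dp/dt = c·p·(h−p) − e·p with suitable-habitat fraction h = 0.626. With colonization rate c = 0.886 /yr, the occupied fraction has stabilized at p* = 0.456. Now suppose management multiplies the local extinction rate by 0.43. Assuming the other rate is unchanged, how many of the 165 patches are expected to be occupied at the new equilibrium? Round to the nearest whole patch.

91

Balance c(h−p*) = e gives e = 0.886×(0.626 − 0.45600) = 0.15062.
New p* = 0.626 − e/c = 0.626 − 0.06477/0.88600 = 0.55290.
Expected occupied = 165 × 0.55290 = 91.23 ≈ 91.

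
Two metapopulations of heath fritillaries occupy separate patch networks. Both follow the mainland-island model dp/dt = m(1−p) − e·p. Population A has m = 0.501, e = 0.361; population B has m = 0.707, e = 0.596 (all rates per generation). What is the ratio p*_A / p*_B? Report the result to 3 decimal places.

A: p*_A = m/(m+e) = 0.501/0.8620 = 0.5812.
B: p*_B = 0.707/1.3030 = 0.5426.
p*_A / p*_B = 0.5812/0.5426 = 1.0712.

1.071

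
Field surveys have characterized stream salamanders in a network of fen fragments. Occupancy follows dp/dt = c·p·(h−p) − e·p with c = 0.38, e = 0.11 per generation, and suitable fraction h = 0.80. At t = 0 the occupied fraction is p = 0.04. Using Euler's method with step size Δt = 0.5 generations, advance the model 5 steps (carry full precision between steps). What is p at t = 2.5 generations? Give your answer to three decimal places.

Update rule: p ← p + [c·p·(h−p) − e·p]·Δt with Δt = 0.5.
step 1: Δp = +0.00358, p = 0.04358
step 2: Δp = +0.00387, p = 0.04744
step 3: Δp = +0.00417, p = 0.05162
step 4: Δp = +0.00450, p = 0.05612
step 5: Δp = +0.00485, p = 0.06096

0.061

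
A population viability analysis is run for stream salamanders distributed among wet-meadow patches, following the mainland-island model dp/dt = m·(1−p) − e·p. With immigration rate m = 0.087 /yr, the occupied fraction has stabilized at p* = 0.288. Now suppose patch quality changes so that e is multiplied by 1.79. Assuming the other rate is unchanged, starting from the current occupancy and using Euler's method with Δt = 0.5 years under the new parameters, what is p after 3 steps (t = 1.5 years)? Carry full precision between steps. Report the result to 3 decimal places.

Balance m(1−p*) = e·p* gives e = m(1−p*)/p* = 0.087×0.71200/0.28800 = 0.21508.
Starting from p₀ = 0.28800; update p ← p + (dp/dt)·Δt with the new parameters.
t = 0.5: p = 0.28800 + (-0.02447) = 0.26353
t = 1: p = 0.26353 + (-0.01869) = 0.24484
t = 1.5: p = 0.24484 + (-0.01428) = 0.23056

0.231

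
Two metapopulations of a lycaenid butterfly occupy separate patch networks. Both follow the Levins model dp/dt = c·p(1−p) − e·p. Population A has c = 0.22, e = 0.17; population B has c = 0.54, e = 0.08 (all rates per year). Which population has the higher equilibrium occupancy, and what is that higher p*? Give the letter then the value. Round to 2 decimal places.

A: p*_A = 1 − 0.17/0.22 = 0.2273.
B: p*_B = 1 − 0.08/0.54 = 0.8519.
B is higher at 0.8519.

B, 0.85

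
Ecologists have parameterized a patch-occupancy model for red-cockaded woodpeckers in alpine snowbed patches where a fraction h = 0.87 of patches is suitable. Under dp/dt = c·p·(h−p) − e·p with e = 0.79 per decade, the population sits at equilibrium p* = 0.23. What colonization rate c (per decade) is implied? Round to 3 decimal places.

At equilibrium c(h−p*) = e, so c = e/(h−p*).
c = 0.79/(0.87 − 0.23) = 0.79/0.6400 = 1.2344.

1.234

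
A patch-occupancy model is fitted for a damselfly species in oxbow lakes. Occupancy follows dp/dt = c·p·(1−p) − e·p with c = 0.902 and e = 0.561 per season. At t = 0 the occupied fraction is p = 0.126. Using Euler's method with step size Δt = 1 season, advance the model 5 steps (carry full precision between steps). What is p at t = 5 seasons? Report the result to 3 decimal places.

0.278

Update rule: p ← p + [c·p·(1−p) − e·p]·Δt with Δt = 1.
step 1: Δp = +0.02865, p = 0.15465
step 2: Δp = +0.03116, p = 0.18581
step 3: Δp = +0.03222, p = 0.21803
step 4: Δp = +0.03147, p = 0.24950
step 5: Δp = +0.02893, p = 0.27843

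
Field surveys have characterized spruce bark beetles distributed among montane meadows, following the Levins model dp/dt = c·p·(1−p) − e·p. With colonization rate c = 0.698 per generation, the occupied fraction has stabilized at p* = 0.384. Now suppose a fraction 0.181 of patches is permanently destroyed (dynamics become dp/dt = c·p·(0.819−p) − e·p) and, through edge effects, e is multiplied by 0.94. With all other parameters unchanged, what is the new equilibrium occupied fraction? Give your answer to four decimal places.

Balance c(1−p*) = e gives e = 0.698×(1 − 0.38400) = 0.42997.
New p* = 0.819 − e/c = 0.819 − 0.40417/0.69800 = 0.23996.

0.2400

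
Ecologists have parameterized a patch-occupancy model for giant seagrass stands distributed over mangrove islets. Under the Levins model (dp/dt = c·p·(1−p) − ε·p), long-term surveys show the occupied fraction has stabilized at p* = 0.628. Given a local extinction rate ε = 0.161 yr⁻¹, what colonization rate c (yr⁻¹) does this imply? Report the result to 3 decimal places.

At equilibrium c(1−p*) = ε, so c = ε/(1−p*).
c = 0.161/(1 − 0.628) = 0.161/0.3720 = 0.4328.

0.433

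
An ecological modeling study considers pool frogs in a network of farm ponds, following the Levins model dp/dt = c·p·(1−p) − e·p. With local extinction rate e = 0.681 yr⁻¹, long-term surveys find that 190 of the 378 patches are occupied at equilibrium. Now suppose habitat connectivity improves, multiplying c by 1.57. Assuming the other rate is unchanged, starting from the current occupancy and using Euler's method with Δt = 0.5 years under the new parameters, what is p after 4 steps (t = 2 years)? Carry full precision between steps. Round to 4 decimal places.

Observed p* = 190/378 = 0.50265.
Balance c(1−p*) = e gives c = e/(1 − 0.50265) = 0.681/0.49735 = 1.36924.
Starting from p₀ = 0.50265; update p ← p + (dp/dt)·Δt with the new parameters.
t = 0.5: p = 0.50265 + (+0.09756) = 0.60020
t = 1: p = 0.60020 + (+0.05355) = 0.65376
t = 1.5: p = 0.65376 + (+0.02070) = 0.67446
t = 2: p = 0.67446 + (+0.00635) = 0.68080

0.6808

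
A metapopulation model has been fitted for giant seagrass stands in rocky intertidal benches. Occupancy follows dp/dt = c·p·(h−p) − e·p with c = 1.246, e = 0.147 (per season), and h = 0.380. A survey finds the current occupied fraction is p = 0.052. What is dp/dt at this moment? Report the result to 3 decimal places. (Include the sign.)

Colonization term: c·p·(h−p) = 1.246×0.052×0.3280 = 0.02125.
Extinction term: e·p = 0.00764.
dp/dt = 0.02125 − 0.00764 = 0.01361.

0.014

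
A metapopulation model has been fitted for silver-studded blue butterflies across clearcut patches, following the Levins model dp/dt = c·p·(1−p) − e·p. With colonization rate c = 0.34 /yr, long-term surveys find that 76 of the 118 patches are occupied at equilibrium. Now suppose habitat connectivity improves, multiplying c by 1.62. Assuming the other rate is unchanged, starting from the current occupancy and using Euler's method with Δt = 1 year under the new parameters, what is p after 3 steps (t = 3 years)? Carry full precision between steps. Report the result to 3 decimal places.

Observed p* = 76/118 = 0.64407.
Balance c(1−p*) = e gives e = 0.34×(1 − 0.64407) = 0.12102.
Starting from p₀ = 0.64407; update p ← p + (dp/dt)·Δt with the new parameters.
p: 0.64407 → 0.69239  (Δp = +0.04832)
p: 0.69239 → 0.72591  (Δp = +0.03352)
p: 0.72591 → 0.74765  (Δp = +0.02174)

0.748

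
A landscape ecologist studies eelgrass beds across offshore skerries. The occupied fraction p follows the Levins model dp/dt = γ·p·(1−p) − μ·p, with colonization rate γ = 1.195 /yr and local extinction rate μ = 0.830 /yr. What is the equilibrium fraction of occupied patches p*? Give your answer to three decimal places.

0.305

At equilibrium, colonization balances extinction: γ·p*·(1−p*) = μ·p*.
So p* = 1 − μ/γ = 1 − 0.830/1.195 = 1 − 0.6946 = 0.3054.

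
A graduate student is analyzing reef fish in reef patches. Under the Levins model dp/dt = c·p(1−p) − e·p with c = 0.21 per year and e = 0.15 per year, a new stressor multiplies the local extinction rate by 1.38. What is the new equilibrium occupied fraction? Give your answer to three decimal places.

0.014

Before: p* = 1 − 0.15/0.21 = 0.2857.
After the change, c = 0.21, e = 0.207, so p* = 1 − 0.207/0.21 = 0.0143.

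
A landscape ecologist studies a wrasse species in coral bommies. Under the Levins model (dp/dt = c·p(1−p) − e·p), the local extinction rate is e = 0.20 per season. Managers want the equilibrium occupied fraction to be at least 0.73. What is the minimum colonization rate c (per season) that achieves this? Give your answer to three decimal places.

p* = 1 − e/c ≥ 0.73 requires e/c ≤ 0.2700, i.e. c ≥ e/0.2700.
c_min = 0.20/0.2700 = 0.7407.

0.741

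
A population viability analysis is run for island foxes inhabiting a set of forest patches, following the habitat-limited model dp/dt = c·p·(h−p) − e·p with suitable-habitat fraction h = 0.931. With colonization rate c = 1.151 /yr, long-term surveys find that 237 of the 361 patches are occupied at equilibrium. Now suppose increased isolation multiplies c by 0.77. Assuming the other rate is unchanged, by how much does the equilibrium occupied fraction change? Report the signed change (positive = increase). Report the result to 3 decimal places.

-0.082

Observed p* = 237/361 = 0.65651.
Balance c(h−p*) = e gives e = 1.151×(0.931 − 0.65651) = 0.31594.
New p* = 0.931 − e/c = 0.931 − 0.31594/0.88627 = 0.57452.
Δp* = 0.57452 − 0.65651 = -0.08199.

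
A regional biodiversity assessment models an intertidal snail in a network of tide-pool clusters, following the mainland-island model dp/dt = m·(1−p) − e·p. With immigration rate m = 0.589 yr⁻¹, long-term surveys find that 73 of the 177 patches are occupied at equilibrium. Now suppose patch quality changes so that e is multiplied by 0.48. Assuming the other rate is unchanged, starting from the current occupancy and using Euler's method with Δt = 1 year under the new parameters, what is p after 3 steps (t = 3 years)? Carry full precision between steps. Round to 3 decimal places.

Observed p* = 73/177 = 0.41243.
Balance m(1−p*) = e·p* gives e = m(1−p*)/p* = 0.589×0.58757/0.41243 = 0.83912.
Starting from p₀ = 0.41243; update p ← p + (dp/dt)·Δt with the new parameters.
t = 1: p = 0.41243 + (+0.17996) = 0.59239
t = 2: p = 0.59239 + (+0.00148) = 0.59387
t = 3: p = 0.59387 + (+0.00001) = 0.59388

0.594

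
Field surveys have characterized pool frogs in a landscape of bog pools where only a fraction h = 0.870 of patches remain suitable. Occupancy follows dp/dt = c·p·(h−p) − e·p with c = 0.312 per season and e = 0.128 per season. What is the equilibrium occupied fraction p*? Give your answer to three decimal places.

Setting dp/dt = 0 and dividing by p* gives c·(h−p*) = e.
So p* = h − e/c = 0.870 − 0.128/0.312 = 0.870 − 0.4103 = 0.4597.

0.460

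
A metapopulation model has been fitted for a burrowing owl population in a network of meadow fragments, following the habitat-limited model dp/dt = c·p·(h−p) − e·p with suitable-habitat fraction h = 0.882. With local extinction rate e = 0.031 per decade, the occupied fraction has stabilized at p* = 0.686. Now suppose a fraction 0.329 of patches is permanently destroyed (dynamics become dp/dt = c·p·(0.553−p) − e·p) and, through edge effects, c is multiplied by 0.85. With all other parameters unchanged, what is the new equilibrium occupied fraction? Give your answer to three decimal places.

Balance c(h−p*) = e gives c = e/(0.882 − 0.68600) = 0.031/0.19600 = 0.15816.
New p* = 0.553 − e/c = 0.553 − 0.03100/0.13444 = 0.32241.

0.322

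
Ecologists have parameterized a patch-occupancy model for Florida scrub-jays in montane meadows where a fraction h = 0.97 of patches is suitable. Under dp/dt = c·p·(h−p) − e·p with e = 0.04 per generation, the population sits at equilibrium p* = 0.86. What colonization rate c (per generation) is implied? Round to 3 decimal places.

0.364

At equilibrium c(h−p*) = e, so c = e/(h−p*).
c = 0.04/(0.97 − 0.86) = 0.04/0.1100 = 0.3636.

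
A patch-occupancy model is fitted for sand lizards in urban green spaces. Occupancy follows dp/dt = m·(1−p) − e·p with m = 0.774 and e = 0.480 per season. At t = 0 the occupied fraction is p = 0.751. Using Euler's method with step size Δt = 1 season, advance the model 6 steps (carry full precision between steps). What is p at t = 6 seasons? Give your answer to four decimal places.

Update rule: p ← p + [m·(1−p) − e·p]·Δt with Δt = 1.
  1  |  dp/dt·Δt = -0.167754  |  p_1 = 0.583246
  2  |  dp/dt·Δt = +0.042610  |  p_2 = 0.625856
  3  |  dp/dt·Δt = -0.010823  |  p_3 = 0.615033
  4  |  dp/dt·Δt = +0.002749  |  p_4 = 0.617782
  5  |  dp/dt·Δt = -0.000698  |  p_5 = 0.617083
  6  |  dp/dt·Δt = +0.000177  |  p_6 = 0.617261

0.6173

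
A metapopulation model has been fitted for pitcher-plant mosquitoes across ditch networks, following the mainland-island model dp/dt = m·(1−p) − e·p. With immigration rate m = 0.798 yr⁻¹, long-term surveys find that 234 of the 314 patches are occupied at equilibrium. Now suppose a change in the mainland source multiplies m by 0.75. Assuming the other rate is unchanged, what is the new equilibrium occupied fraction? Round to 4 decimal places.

Observed p* = 234/314 = 0.74522.
Balance m(1−p*) = e·p* gives e = m(1−p*)/p* = 0.798×0.25478/0.74522 = 0.27282.
New p* = m/(m+e) = 0.59850/(0.59850+0.27282) = 0.68689.

0.6869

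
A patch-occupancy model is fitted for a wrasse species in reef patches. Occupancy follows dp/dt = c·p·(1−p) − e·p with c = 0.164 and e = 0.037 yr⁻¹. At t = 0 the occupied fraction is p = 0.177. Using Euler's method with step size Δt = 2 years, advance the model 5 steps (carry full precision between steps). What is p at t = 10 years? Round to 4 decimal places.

Update rule: p ← p + [c·p·(1−p) − e·p]·Δt with Δt = 2.
step 1: Δp = +0.03468, p = 0.21168
step 2: Δp = +0.03907, p = 0.25075
step 3: Δp = +0.04307, p = 0.29382
step 4: Δp = +0.04631, p = 0.34013
step 5: Δp = +0.04845, p = 0.38858

0.3886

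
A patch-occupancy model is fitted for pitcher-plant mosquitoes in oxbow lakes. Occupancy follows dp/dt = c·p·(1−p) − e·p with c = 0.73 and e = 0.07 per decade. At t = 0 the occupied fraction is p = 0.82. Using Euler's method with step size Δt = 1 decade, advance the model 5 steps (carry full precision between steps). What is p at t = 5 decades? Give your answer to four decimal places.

Update rule: p ← p + [c·p·(1−p) − e·p]·Δt with Δt = 1.
  1  |  dp/dt·Δt = +0.050348  |  p_1 = 0.870348
  2  |  dp/dt·Δt = +0.021451  |  p_2 = 0.891799
  3  |  dp/dt·Δt = +0.008015  |  p_3 = 0.899813
  4  |  dp/dt·Δt = +0.002822  |  p_4 = 0.902635
  5  |  dp/dt·Δt = +0.000971  |  p_5 = 0.903607

0.9036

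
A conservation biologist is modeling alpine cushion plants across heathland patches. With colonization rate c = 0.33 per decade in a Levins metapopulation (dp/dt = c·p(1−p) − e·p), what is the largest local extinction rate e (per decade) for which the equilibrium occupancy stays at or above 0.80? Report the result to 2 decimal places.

1 − e/c ≥ 0.80 ⇒ e ≤ c(1 − 0.80) = 0.33 × 0.2000.
e_max = 0.0660.

0.07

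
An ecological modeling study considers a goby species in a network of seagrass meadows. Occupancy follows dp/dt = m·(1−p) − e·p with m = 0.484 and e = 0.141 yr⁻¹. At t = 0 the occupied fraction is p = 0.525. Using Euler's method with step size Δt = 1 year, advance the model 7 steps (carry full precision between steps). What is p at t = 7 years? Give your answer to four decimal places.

Update rule: p ← p + [m·(1−p) − e·p]·Δt with Δt = 1.
  1  |  dp/dt·Δt = +0.155875  |  p_1 = 0.680875
  2  |  dp/dt·Δt = +0.058453  |  p_2 = 0.739328
  3  |  dp/dt·Δt = +0.021920  |  p_3 = 0.761248
  4  |  dp/dt·Δt = +0.008220  |  p_4 = 0.769468
  5  |  dp/dt·Δt = +0.003082  |  p_5 = 0.772551
  6  |  dp/dt·Δt = +0.001156  |  p_6 = 0.773706
  7  |  dp/dt·Δt = +0.000433  |  p_7 = 0.774140

0.7741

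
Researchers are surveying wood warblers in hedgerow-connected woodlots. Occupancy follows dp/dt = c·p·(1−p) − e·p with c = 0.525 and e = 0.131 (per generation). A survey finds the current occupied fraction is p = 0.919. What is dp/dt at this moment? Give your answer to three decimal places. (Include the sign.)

Colonization term: c·p·(1−p) = 0.525×0.919×0.0810 = 0.03908.
Extinction term: e·p = 0.12039.
dp/dt = 0.03908 − 0.12039 = -0.08131.

-0.081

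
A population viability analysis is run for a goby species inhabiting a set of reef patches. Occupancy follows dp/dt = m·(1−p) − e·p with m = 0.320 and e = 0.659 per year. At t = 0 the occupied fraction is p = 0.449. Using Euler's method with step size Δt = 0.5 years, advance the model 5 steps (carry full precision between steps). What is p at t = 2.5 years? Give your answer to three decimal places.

Update rule: p ← p + [m·(1−p) − e·p]·Δt with Δt = 0.5.
  1  |  dp/dt·Δt = -0.059786  |  p_1 = 0.389215
  2  |  dp/dt·Δt = -0.030520  |  p_2 = 0.358694
  3  |  dp/dt·Δt = -0.015581  |  p_3 = 0.343113
  4  |  dp/dt·Δt = -0.007954  |  p_4 = 0.335159
  5  |  dp/dt·Δt = -0.004060  |  p_5 = 0.331099

0.331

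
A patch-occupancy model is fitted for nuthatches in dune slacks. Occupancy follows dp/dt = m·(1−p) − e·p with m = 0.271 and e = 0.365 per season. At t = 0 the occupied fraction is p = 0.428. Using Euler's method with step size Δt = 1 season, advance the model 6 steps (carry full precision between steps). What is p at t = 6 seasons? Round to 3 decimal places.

0.426

Update rule: p ← p + [m·(1−p) − e·p]·Δt with Δt = 1.
  1  |  dp/dt·Δt = -0.001208  |  p_1 = 0.426792
  2  |  dp/dt·Δt = -0.000440  |  p_2 = 0.426352
  3  |  dp/dt·Δt = -0.000160  |  p_3 = 0.426192
  4  |  dp/dt·Δt = -0.000058  |  p_4 = 0.426134
  5  |  dp/dt·Δt = -0.000021  |  p_5 = 0.426113
  6  |  dp/dt·Δt = -0.000008  |  p_6 = 0.426105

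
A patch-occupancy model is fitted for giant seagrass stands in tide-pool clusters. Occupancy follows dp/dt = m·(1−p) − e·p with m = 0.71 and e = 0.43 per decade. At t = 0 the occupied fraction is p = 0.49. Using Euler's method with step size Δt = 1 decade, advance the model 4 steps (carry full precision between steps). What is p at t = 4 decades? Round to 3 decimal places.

0.623

Update rule: p ← p + [m·(1−p) − e·p]·Δt with Δt = 1.
t = 1: p = 0.49000 + (+0.15140) = 0.64140
t = 2: p = 0.64140 + (-0.02120) = 0.62020
t = 3: p = 0.62020 + (+0.00297) = 0.62317
t = 4: p = 0.62317 + (-0.00042) = 0.62276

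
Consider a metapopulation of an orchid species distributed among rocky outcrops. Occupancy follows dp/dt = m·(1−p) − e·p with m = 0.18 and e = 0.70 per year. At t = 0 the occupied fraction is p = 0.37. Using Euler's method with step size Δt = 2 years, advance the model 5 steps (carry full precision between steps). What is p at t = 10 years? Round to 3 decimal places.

Update rule: p ← p + [m·(1−p) − e·p]·Δt with Δt = 2.
step 1: Δp = -0.29120, p = 0.07880
step 2: Δp = +0.22131, p = 0.30011
step 3: Δp = -0.16820, p = 0.13191
step 4: Δp = +0.12783, p = 0.25974
step 5: Δp = -0.09715, p = 0.16259

0.163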